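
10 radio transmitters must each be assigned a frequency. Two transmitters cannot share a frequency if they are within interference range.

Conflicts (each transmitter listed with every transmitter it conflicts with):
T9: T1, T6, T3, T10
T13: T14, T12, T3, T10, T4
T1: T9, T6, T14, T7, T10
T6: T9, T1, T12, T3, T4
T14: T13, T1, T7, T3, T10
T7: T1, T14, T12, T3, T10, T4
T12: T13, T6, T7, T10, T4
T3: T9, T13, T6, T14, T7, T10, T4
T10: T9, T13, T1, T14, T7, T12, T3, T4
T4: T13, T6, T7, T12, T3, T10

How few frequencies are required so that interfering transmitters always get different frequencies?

T13, T14, T3, T10 all conflict with each other, so at least 4 frequencies are needed.
4 frequencies suffice: T9=3, T13=4, T1=2, T6=1, T14=3, T7=4, T12=2, T3=2, T10=1, T4=3. Every pair that conflicts lands in different frequencies.

4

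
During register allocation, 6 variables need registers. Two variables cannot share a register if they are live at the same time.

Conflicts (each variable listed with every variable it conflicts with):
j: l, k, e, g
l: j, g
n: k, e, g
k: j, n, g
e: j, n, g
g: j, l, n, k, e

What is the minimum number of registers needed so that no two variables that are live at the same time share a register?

j, k, g pairwise conflict, so at least 3 registers are needed.
3 registers suffice: register 1 → {g}; register 2 → {j, n}; register 3 → {l, k, e}. Every pair that conflicts lands in different registers.

3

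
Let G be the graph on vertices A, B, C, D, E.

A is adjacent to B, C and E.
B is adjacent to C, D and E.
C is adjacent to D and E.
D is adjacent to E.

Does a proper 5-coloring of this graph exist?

The chromatic number is 4. A, B, C, E are mutually adjacent (a clique of size 4), so at least 4 colors are needed.
4 colors suffice: color red → {B}; color blue → {C}; color green → {E}; color yellow → {A, D}.
Since 5 ≥ 4, a proper 5-coloring certainly exists.

Yes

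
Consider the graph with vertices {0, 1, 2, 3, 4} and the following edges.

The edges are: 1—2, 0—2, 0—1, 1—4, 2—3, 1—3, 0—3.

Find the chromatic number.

0, 1, 2, 3 are pairwise adjacent (a clique of size 4), so at least 4 colors are needed.
A valid assignment using 4 colors: 0=green, 1=red, 2=blue, 3=yellow, 4=blue. Every edge joins two different colors.

4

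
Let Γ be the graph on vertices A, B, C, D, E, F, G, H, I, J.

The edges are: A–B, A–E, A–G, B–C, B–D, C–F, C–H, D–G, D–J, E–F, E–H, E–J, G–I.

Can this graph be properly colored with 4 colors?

Yes

The chromatic number is 3. The cycle J-E-A-G-D-J has odd length 5, so it cannot be 2-colored; at least 3 colors are needed.
3 colors suffice: A=2, B=3, C=1, D=2, E=1, F=2, G=1, H=2, I=2, J=3.
Since 4 ≥ 3, a proper 4-coloring certainly exists.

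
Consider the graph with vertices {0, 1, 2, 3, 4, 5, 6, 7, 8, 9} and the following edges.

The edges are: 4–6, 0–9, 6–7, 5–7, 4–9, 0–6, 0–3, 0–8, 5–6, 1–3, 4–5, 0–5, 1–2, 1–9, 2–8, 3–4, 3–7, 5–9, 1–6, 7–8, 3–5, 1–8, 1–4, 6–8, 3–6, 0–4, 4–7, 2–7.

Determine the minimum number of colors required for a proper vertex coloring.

3, 4, 5, 6, 7 are pairwise adjacent (a clique of size 5), so at least 5 colors are needed.
5 colors suffice: color red → {2, 6, 9}; color blue → {4, 8}; color green → {0, 1, 7}; color yellow → {3}; color purple → {5}. Every edge joins two different colors.

5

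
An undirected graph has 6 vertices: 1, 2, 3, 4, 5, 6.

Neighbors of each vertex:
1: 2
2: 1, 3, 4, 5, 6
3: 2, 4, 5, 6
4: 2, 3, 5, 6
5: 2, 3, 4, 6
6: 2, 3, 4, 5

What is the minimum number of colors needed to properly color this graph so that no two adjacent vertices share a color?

2, 3, 4, 5, 6 form a clique, so at least 5 colors are needed.
5 colors suffice: color red → {2}; color blue → {1, 3}; color green → {4}; color yellow → {5}; color purple → {6}. Each edge has distinct colors on its endpoints.

5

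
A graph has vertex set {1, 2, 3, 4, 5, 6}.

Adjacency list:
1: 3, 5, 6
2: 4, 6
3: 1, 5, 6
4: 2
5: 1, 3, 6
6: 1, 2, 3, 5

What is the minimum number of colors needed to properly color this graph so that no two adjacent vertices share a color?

1, 3, 5, 6 are pairwise adjacent (a clique of size 4), so at least 4 colors are needed.
A valid assignment using 4 colors: 1=blue, 2=blue, 3=green, 4=red, 5=yellow, 6=red. Each edge has distinct colors on its endpoints.

4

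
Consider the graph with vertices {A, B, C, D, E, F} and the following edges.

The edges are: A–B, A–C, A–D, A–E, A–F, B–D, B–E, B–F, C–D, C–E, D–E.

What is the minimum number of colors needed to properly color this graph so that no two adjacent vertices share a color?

A, B, D, E are pairwise adjacent (a clique of size 4), so at least 4 colors are needed.
4 colors suffice: color red → {A}; color blue → {E, F}; color green → {D}; color yellow → {B, C}. Each edge has distinct colors on its endpoints.

4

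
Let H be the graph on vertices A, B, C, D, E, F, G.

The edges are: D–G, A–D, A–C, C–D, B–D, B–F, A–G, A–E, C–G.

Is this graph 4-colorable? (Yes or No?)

The chromatic number is 4. A, C, D, G are pairwise adjacent (a clique of size 4), so at least 4 colors are needed.
4 colors suffice: color 1 → {A, B}; color 2 → {D, E, F}; color 3 → {G}; color 4 → {C}.
That is already a proper 4-coloring.

Yes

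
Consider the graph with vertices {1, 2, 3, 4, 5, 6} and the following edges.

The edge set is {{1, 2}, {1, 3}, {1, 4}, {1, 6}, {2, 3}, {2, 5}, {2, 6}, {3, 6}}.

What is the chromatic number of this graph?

1, 2, 3, 6 are pairwise adjacent (a clique of size 4), so at least 4 colors are needed.
4 colors suffice: color red → {1, 5}; color blue → {2, 4}; color green → {3}; color yellow → {6}. Every edge joins two different colors.

4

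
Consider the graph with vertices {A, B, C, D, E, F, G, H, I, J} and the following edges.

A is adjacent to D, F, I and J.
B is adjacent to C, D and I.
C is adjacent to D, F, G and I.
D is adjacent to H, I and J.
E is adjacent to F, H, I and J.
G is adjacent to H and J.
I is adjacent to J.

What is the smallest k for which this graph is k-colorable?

4

B, C, D, I are mutually adjacent (a clique of size 4), so at least 4 colors are needed.
4 colors suffice: color 1 → {F, G, I}; color 2 → {D, E}; color 3 → {C, H, J}; color 4 → {A, B}. Every edge joins two different colors.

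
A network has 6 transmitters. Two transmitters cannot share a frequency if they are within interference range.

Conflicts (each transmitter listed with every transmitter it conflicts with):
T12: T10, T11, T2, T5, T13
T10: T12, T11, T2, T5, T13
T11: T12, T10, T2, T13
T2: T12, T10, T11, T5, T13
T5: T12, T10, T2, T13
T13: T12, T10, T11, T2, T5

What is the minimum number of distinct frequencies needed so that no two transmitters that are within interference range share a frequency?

5

T12, T10, T11, T2, T13 all conflict with each other, so at least 5 frequencies are needed.
5 frequencies suffice: frequency 1 → {T2}; frequency 2 → {T12}; frequency 3 → {T13}; frequency 4 → {T10}; frequency 5 → {T11, T5}. Every pair that conflicts lands in different frequencies.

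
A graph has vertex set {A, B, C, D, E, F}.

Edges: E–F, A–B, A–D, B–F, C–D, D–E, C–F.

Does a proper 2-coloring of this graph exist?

No

The cycle B-F-E-D-A-B has odd length 5, so it cannot be 2-colored; at least 3 colors are needed.
So 2 colors are not enough.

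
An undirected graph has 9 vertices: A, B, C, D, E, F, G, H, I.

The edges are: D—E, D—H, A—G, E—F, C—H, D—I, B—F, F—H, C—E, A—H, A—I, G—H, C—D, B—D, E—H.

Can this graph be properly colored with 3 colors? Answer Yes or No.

No

C, D, E, H are mutually adjacent (a clique of size 4), so at least 4 colors are needed.
So 3 colors are not enough.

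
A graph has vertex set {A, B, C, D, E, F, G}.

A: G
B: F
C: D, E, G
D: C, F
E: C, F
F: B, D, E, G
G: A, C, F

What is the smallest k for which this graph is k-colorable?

2

C and G are adjacent, so at least 2 colors are needed.
2 colors suffice: color red → {A, C, F}; color blue → {B, D, E, G}. No two adjacent vertices share a color.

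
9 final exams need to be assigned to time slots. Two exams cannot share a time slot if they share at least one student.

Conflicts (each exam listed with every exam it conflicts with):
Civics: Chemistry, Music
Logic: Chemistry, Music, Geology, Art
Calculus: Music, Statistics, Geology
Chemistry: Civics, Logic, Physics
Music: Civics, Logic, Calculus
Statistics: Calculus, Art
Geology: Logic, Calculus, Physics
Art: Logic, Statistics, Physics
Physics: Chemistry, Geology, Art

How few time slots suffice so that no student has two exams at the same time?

The cycle Physics-Art-Statistics-Calculus-Geology-Physics has odd length 5, so it cannot be 2-colored; at least 3 time slots are needed.
3 time slots suffice: time slot 1 → {Civics, Logic, Calculus, Physics}; time slot 2 → {Chemistry, Music, Geology, Art}; time slot 3 → {Statistics}. Every pair that conflicts lands in different time slots.

3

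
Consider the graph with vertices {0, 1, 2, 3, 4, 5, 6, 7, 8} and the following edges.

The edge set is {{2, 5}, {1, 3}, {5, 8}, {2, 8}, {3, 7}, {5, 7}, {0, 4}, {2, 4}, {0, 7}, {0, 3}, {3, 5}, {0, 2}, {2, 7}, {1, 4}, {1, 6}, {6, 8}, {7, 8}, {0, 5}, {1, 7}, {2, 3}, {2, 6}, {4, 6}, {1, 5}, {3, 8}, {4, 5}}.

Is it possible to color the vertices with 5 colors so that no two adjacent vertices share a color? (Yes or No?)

Yes

The chromatic number is 5. 0, 2, 3, 5, 7 are mutually adjacent (a clique of size 5), so at least 5 colors are needed.
5 colors suffice: color red → {1, 2}; color blue → {5, 6}; color green → {3, 4}; color yellow → {7}; color purple → {0, 8}.
That is already a proper 5-coloring.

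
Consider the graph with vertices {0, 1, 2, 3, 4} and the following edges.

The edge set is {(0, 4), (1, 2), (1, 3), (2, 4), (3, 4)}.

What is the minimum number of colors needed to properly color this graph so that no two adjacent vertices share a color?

2 and 4 are adjacent, so at least 2 colors are needed.
2 colors suffice: color a → {1, 4}; color b → {0, 2, 3}. No two adjacent vertices share a color.

2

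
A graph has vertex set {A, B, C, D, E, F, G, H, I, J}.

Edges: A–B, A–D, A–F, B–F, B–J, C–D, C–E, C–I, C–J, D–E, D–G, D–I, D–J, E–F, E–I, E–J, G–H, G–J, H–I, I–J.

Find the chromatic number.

5

C, D, E, I, J are mutually adjacent (a clique of size 5), so at least 5 colors are needed.
5 colors suffice: color 1 → {B, D, H}; color 2 → {A, J}; color 3 → {E, G}; color 4 → {F, I}; color 5 → {C}. Every edge joins two different colors.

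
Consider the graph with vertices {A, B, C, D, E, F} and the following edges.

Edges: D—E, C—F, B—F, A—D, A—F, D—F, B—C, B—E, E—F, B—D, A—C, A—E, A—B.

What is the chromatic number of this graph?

5

A, B, D, E, F are mutually adjacent (a clique of size 5), so at least 5 colors are needed.
5 colors suffice: A=2, B=1, C=4, D=5, E=4, F=3. Each edge has distinct colors on its endpoints.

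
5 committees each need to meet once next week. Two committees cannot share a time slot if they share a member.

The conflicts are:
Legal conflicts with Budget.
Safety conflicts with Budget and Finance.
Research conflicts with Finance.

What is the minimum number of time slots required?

Safety and Budget conflict, so at least 2 time slots are needed.
2 time slots suffice: time slot 1 → {Budget, Finance}; time slot 2 → {Legal, Safety, Research}. Each listed conflict is separated.

2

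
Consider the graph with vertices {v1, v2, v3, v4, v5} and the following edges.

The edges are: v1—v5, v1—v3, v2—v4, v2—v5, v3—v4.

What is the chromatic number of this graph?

The cycle v3-v1-v5-v2-v4-v3 has odd length 5, so it cannot be 2-colored; at least 3 colors are needed.
One proper 3-coloring: v1=2, v2=3, v3=1, v4=2, v5=1. Each edge has distinct colors on its endpoints.

3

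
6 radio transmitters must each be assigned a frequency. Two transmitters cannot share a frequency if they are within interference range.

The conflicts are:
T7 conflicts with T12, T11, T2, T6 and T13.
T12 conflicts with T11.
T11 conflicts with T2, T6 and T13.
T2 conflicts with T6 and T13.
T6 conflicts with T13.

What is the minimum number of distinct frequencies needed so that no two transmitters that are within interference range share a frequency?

T7, T11, T2, T6, T13 pairwise conflict, so at least 5 frequencies are needed.
5 frequencies suffice: frequency 1 → {T7}; frequency 2 → {T11}; frequency 3 → {T12, T2}; frequency 4 → {T6}; frequency 5 → {T13}. Every pair that conflicts lands in different frequencies.

5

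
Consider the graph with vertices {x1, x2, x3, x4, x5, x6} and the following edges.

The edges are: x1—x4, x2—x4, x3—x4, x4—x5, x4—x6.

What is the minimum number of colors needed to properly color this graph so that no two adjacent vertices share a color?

x4 and x6 are adjacent, so at least 2 colors are needed.
One proper 2-coloring: x1=2, x2=2, x3=2, x4=1, x5=2, x6=2. Each edge has distinct colors on its endpoints.

2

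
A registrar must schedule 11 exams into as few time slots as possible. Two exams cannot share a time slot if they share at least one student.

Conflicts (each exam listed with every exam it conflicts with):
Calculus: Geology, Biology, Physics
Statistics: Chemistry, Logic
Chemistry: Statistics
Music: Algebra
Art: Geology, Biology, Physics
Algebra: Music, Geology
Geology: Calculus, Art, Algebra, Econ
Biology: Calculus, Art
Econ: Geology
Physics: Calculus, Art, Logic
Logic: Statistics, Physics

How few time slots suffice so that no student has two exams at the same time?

2

Statistics and Logic conflict, so at least 2 time slots are needed.
2 time slots suffice: Calculus=2, Statistics=1, Chemistry=2, Music=1, Art=2, Algebra=2, Geology=1, Biology=1, Econ=2, Physics=1, Logic=2. Each listed conflict is separated.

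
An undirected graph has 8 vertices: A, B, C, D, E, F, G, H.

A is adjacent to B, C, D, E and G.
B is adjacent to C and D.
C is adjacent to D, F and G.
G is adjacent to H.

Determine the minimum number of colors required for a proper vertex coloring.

4

A, B, C, D form a clique, so at least 4 colors are needed.
A valid assignment using 4 colors: A=blue, B=green, C=red, D=yellow, E=red, F=blue, G=green, H=red. Each edge has distinct colors on its endpoints.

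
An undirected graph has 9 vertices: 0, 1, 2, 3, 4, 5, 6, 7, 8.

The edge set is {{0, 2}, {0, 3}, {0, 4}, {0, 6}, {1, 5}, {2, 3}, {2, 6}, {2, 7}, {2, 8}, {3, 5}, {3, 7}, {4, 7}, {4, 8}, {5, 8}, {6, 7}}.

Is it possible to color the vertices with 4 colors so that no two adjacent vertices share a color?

Yes

The chromatic number is 3. 0, 2, 3 are pairwise adjacent, so at least 3 colors are needed.
A valid assignment using 3 colors: 0=blue, 1=blue, 2=red, 3=green, 4=red, 5=red, 6=green, 7=blue, 8=blue.
Since 4 ≥ 3, a proper 4-coloring certainly exists.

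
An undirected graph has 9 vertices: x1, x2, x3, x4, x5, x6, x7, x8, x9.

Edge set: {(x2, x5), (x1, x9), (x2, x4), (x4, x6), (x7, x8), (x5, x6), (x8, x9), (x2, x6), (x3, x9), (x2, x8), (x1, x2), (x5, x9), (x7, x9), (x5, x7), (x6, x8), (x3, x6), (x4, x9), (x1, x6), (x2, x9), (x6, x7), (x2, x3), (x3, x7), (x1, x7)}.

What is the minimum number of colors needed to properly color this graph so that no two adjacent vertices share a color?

x2, x4, x9 are mutually adjacent, so at least 3 colors are needed.
3 colors suffice: color red → {x6, x9}; color blue → {x2, x7}; color green → {x1, x3, x4, x5, x8}. Each edge has distinct colors on its endpoints.

3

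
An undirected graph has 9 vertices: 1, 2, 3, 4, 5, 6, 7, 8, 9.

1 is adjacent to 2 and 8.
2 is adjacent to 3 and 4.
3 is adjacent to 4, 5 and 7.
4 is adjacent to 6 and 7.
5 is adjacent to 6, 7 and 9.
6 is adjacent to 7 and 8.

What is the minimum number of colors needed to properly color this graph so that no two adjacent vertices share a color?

3

2, 3, 4 are mutually adjacent, so at least 3 colors are needed.
3 colors suffice: color a → {4, 5, 8}; color b → {1, 3, 6, 9}; color c → {2, 7}. No two adjacent vertices share a color.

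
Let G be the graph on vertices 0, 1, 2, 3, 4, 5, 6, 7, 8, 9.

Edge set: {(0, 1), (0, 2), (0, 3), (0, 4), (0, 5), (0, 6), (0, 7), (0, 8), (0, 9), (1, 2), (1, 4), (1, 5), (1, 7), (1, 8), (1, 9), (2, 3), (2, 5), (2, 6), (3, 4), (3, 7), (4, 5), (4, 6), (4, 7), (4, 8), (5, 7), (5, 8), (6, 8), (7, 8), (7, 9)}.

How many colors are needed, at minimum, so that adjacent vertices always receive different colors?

0, 1, 4, 5, 7, 8 form a clique, so at least 6 colors are needed.
6 colors suffice: 0=red, 1=green, 2=blue, 3=green, 4=blue, 5=orange, 6=green, 7=yellow, 8=purple, 9=blue. Every edge joins two different colors.

6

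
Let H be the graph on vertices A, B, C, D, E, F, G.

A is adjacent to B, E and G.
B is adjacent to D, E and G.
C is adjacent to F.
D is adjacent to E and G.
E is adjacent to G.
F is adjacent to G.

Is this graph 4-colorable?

Yes

The chromatic number is 4. A, B, E, G form a clique, so at least 4 colors are needed.
One proper 4-coloring: A=4, B=2, C=1, D=4, E=3, F=2, G=1.
That is already a proper 4-coloring.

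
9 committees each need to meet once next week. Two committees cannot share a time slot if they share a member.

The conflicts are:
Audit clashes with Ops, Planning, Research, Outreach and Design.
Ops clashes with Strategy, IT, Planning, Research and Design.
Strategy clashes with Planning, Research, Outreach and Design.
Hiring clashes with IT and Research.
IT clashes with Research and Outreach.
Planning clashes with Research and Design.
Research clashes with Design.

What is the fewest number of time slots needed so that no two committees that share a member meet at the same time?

5

Ops, Strategy, Planning, Research, Design all conflict with each other, so at least 5 time slots are needed.
A valid assignment using 5 time slots: Audit=4, Ops=2, Strategy=4, Hiring=2, IT=3, Planning=3, Research=1, Outreach=1, Design=5. Every pair that conflicts lands in different time slots.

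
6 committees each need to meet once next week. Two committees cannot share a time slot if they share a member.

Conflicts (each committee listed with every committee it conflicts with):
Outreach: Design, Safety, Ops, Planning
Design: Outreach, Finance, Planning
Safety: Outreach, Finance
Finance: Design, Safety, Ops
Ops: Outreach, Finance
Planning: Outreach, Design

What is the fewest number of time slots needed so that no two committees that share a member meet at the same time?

3

Outreach, Design, Planning pairwise conflict, so at least 3 time slots are needed.
3 time slots suffice: time slot 1 → {Outreach, Finance}; time slot 2 → {Design, Safety, Ops}; time slot 3 → {Planning}. No two conflicting committees share a time slot.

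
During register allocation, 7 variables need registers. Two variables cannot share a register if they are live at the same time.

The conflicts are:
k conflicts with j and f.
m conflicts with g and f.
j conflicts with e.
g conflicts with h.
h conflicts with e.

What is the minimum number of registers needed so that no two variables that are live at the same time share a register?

The cycle f-k-j-e-h-g-m-f has odd length 7, so it cannot be 2-colored; at least 3 registers are needed.
3 registers suffice: register 1 → {k, m, e}; register 2 → {j, h, f}; register 3 → {g}. Every pair that conflicts lands in different registers.

3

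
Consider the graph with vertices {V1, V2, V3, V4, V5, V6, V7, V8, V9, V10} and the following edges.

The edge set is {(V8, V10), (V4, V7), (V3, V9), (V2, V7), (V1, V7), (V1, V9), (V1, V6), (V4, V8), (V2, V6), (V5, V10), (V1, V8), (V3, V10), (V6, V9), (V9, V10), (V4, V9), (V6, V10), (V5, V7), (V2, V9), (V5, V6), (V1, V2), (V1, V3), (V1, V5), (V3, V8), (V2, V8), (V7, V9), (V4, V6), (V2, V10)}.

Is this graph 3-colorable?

V2, V6, V9, V10 are pairwise adjacent (a clique of size 4), so at least 4 colors are needed.
So 3 colors are not enough.

No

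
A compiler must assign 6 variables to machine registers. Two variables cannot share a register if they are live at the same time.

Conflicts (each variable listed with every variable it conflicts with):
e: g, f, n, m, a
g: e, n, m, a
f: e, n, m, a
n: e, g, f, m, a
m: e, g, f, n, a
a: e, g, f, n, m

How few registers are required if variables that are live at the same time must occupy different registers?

5

e, g, n, m, a all conflict with each other, so at least 5 registers are needed.
5 registers suffice: e=1, g=5, f=5, n=2, m=3, a=4. No two conflicting variables share a register.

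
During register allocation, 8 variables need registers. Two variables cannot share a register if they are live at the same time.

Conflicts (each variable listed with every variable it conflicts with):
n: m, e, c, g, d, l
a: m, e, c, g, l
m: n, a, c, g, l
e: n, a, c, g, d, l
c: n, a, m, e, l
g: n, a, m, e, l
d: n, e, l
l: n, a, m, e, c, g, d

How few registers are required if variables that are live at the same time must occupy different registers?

n, e, g, l are mutually in conflict, so at least 4 registers are needed.
4 registers suffice: register 1 → {l}; register 2 → {n, a}; register 3 → {m, e}; register 4 → {c, g, d}. No two conflicting variables share a register.

4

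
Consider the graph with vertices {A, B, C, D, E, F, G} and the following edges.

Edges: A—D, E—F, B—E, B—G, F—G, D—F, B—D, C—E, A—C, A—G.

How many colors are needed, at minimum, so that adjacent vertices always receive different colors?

The cycle A-G-F-E-C-A has odd length 5, so it cannot be 2-colored; at least 3 colors are needed.
3 colors suffice: color 1 → {A, B, F}; color 2 → {D, E, G}; color 3 → {C}. Each edge has distinct colors on its endpoints.

3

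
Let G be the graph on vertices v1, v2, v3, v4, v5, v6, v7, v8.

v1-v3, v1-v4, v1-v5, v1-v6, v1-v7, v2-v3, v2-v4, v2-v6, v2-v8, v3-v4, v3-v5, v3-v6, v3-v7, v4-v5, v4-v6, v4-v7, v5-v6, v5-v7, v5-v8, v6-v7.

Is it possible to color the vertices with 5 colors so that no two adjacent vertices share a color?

No

v1, v3, v4, v5, v6, v7 are pairwise adjacent (a clique of size 6), so at least 6 colors are needed.
So 5 colors are not enough.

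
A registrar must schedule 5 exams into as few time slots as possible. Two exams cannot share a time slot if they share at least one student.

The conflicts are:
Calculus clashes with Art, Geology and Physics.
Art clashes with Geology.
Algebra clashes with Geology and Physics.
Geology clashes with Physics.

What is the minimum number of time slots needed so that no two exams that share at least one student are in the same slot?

Algebra, Geology, Physics are mutually in conflict, so at least 3 time slots are needed.
3 time slots suffice: time slot 1 → {Geology}; time slot 2 → {Art, Physics}; time slot 3 → {Calculus, Algebra}. Each listed conflict is separated.

3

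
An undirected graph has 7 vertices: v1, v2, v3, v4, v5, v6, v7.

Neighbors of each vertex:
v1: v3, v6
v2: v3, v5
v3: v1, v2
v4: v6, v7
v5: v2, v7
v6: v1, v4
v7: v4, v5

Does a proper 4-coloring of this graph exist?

The chromatic number is 3. The cycle v7-v4-v6-v1-v3-v2-v5-v7 has odd length 7, so it cannot be 2-colored; at least 3 colors are needed.
A valid assignment using 3 colors: v1=R, v2=R, v3=B, v4=R, v5=G, v6=B, v7=B.
Since 4 ≥ 3, a proper 4-coloring certainly exists.

Yes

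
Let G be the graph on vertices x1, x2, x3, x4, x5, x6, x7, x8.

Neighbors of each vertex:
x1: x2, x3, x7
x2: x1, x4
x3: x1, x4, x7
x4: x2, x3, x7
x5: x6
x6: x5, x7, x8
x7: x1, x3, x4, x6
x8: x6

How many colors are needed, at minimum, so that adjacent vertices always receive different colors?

x3, x4, x7 form a triangle, so at least 3 colors are needed.
3 colors suffice: color 1 → {x2, x5, x7, x8}; color 2 → {x3, x6}; color 3 → {x1, x4}. No two adjacent vertices share a color.

3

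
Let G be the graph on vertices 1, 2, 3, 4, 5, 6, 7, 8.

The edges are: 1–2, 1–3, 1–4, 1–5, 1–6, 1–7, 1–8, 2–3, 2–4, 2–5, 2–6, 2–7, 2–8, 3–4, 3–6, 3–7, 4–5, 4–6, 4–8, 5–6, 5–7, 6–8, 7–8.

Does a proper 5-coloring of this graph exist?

The chromatic number is 5. 1, 2, 4, 6, 8 form a clique, so at least 5 colors are needed.
5 colors suffice: color a → {2}; color b → {1}; color c → {4, 7}; color d → {6}; color e → {3, 5, 8}.
That is already a proper 5-coloring.

Yes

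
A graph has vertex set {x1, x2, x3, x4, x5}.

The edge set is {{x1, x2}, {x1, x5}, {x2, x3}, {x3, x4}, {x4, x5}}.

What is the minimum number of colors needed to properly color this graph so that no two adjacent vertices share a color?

The cycle x2-x1-x5-x4-x3-x2 has odd length 5, so it cannot be 2-colored; at least 3 colors are needed.
3 colors suffice: color 1 → {x2, x5}; color 2 → {x1, x3}; color 3 → {x4}. Every edge joins two different colors.

3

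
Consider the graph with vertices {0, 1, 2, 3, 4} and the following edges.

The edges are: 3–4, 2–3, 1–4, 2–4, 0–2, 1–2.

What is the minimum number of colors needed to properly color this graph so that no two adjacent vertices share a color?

1, 2, 4 are mutually adjacent, so at least 3 colors are needed.
3 colors suffice: color red → {2}; color blue → {0, 4}; color green → {1, 3}. Each edge has distinct colors on its endpoints.

3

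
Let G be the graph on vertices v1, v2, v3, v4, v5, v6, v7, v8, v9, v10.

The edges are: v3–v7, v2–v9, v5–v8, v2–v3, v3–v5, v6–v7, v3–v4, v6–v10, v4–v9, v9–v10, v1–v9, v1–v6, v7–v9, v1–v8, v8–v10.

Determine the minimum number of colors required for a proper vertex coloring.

v2 and v9 are adjacent, so at least 2 colors are needed.
2 colors suffice: v1=2, v2=2, v3=1, v4=2, v5=2, v6=1, v7=2, v8=1, v9=1, v10=2. Every edge joins two different colors.

2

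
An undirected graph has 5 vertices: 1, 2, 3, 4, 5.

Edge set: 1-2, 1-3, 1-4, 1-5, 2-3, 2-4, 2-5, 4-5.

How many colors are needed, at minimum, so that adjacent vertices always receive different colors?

4

1, 2, 4, 5 form a clique, so at least 4 colors are needed.
One proper 4-coloring: 1=red, 2=blue, 3=green, 4=yellow, 5=green. Each edge has distinct colors on its endpoints.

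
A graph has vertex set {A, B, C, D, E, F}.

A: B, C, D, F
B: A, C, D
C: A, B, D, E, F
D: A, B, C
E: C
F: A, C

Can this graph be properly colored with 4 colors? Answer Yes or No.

The chromatic number is 4. A, B, C, D are mutually adjacent (a clique of size 4), so at least 4 colors are needed.
One proper 4-coloring: A=2, B=3, C=1, D=4, E=2, F=3.
That is already a proper 4-coloring.

Yes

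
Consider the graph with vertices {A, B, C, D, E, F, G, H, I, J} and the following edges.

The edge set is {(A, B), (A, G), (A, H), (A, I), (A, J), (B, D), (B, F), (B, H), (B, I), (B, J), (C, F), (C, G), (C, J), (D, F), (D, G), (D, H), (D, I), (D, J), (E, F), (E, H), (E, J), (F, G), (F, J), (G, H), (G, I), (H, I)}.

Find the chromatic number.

4

A, B, H, I form a clique, so at least 4 colors are needed.
4 colors suffice: color 1 → {H, J}; color 2 → {B, E, G}; color 3 → {F, I}; color 4 → {A, C, D}. Every edge joins two different colors.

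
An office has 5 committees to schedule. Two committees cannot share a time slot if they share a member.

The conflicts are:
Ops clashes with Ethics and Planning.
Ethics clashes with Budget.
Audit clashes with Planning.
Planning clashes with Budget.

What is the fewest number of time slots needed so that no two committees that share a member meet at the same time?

2

Ops and Planning conflict, so at least 2 time slots are needed.
A valid assignment using 2 time slots: Ops=2, Ethics=1, Audit=2, Planning=1, Budget=2. Each listed conflict is separated.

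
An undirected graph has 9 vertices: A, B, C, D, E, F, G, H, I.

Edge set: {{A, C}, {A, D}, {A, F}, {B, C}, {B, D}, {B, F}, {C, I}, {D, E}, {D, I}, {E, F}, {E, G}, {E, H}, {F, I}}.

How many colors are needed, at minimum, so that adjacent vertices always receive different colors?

B and C are adjacent, so at least 2 colors are needed.
2 colors suffice: A=blue, B=blue, C=red, D=red, E=blue, F=red, G=red, H=red, I=blue. No two adjacent vertices share a color.

2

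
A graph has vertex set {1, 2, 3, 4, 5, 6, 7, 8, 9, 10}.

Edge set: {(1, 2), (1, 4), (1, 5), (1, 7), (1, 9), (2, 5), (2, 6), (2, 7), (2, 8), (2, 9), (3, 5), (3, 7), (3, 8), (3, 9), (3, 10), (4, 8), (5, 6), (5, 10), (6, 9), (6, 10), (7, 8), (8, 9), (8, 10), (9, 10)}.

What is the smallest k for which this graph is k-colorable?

4

3, 8, 9, 10 are pairwise adjacent (a clique of size 4), so at least 4 colors are needed.
A valid assignment using 4 colors: 1=red, 2=green, 3=green, 4=blue, 5=blue, 6=red, 7=blue, 8=red, 9=blue, 10=yellow. No two adjacent vertices share a color.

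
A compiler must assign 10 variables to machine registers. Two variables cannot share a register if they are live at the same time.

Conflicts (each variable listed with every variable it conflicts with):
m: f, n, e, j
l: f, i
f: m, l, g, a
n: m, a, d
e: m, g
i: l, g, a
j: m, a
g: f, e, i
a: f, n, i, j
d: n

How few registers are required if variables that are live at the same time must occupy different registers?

m and f conflict, so at least 2 registers are needed.
2 registers suffice: register 1 → {f, n, e, i, j}; register 2 → {m, l, g, a, d}. No two conflicting variables share a register.

2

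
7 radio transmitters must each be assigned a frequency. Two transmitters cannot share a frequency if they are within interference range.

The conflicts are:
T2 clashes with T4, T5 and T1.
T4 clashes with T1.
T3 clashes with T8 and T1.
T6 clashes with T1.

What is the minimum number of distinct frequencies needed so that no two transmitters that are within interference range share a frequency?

3

T2, T4, T1 all conflict with each other, so at least 3 frequencies are needed.
3 frequencies suffice: T2=2, T4=3, T3=2, T8=1, T6=2, T5=1, T1=1. Every pair that conflicts lands in different frequencies.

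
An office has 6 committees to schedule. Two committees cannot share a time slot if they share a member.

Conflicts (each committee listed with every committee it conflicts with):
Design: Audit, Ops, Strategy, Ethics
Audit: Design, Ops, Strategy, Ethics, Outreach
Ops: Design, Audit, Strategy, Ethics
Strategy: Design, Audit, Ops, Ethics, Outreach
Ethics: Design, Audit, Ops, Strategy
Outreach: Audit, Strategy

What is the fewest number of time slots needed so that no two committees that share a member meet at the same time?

5

Design, Audit, Ops, Strategy, Ethics are mutually in conflict, so at least 5 time slots are needed.
5 time slots suffice: time slot 1 → {Audit}; time slot 2 → {Strategy}; time slot 3 → {Design, Outreach}; time slot 4 → {Ops}; time slot 5 → {Ethics}. Each listed conflict is separated.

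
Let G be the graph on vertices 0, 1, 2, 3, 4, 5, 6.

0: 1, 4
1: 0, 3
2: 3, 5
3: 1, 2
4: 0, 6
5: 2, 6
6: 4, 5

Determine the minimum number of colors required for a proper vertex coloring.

The cycle 6-4-0-1-3-2-5-6 has odd length 7, so it cannot be 2-colored; at least 3 colors are needed.
3 colors suffice: 0=blue, 1=red, 2=red, 3=blue, 4=red, 5=green, 6=blue. No two adjacent vertices share a color.

3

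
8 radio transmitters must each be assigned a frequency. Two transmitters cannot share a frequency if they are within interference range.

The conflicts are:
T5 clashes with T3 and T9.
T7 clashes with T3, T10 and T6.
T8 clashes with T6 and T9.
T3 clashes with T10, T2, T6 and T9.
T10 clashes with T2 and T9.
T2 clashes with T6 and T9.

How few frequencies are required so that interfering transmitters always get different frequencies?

T3, T10, T2, T9 are mutually in conflict, so at least 4 frequencies are needed.
4 frequencies suffice: frequency 1 → {T8, T3}; frequency 2 → {T6, T9}; frequency 3 → {T5, T10}; frequency 4 → {T7, T2}. No two conflicting transmitters share a frequency.

4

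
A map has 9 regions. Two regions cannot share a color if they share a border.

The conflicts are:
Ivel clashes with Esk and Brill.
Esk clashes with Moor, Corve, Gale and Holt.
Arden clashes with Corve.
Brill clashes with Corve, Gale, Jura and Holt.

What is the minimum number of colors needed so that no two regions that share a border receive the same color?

2

Ivel and Brill conflict, so at least 2 colors are needed.
One proper 2-coloring: Ivel=2, Esk=1, Moor=2, Arden=1, Brill=1, Corve=2, Gale=2, Jura=2, Holt=2. Every pair that conflicts lands in different colors.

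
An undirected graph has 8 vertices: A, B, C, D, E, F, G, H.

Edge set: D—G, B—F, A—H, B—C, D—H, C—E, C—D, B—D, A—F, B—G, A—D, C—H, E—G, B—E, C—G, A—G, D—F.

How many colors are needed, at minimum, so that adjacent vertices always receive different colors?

4

B, C, E, G are pairwise adjacent (a clique of size 4), so at least 4 colors are needed.
4 colors suffice: A=green, B=green, C=yellow, D=red, E=red, F=blue, G=blue, H=blue. No two adjacent vertices share a color.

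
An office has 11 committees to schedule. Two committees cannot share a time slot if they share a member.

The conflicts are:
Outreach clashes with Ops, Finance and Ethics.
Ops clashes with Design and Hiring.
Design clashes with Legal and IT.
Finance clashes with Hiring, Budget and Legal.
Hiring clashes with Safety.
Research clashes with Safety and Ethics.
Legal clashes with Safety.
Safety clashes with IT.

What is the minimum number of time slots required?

The cycle Ops-Hiring-Safety-IT-Design-Ops has odd length 5, so it cannot be 2-colored; at least 3 time slots are needed.
Using 3 time slots: Outreach=2, Ops=1, Design=2, Finance=1, Hiring=2, Research=2, Budget=2, Legal=3, Safety=1, IT=3, Ethics=1. Each listed conflict is separated.

3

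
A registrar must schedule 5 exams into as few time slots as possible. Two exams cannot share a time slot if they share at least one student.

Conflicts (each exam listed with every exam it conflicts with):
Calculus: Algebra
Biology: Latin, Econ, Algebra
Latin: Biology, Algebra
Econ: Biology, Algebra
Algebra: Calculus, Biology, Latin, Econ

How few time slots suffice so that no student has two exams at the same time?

3

Biology, Econ, Algebra are mutually in conflict, so at least 3 time slots are needed.
3 time slots suffice: time slot 1 → {Algebra}; time slot 2 → {Calculus, Biology}; time slot 3 → {Latin, Econ}. Each listed conflict is separated.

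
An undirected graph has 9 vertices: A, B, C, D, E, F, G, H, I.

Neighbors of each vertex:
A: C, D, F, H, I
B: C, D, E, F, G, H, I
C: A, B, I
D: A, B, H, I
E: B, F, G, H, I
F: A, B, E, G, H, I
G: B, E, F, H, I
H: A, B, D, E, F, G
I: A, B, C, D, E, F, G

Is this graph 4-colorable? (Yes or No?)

No

B, E, F, G, I are mutually adjacent (a clique of size 5), so at least 5 colors are needed.
So 4 colors are not enough.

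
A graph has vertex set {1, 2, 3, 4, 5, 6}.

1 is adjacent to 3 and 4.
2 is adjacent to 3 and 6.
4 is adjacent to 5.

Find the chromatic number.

2

2 and 6 are adjacent, so at least 2 colors are needed.
2 colors suffice: 1=a, 2=a, 3=b, 4=b, 5=a, 6=b. No two adjacent vertices share a color.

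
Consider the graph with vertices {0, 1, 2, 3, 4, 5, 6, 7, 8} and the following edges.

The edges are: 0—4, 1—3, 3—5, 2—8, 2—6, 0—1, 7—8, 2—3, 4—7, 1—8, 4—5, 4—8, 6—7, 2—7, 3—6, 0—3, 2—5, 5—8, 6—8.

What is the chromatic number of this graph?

2, 6, 7, 8 are mutually adjacent (a clique of size 4), so at least 4 colors are needed.
4 colors suffice: 0=c, 1=b, 2=b, 3=a, 4=b, 5=c, 6=d, 7=c, 8=a. No two adjacent vertices share a color.

4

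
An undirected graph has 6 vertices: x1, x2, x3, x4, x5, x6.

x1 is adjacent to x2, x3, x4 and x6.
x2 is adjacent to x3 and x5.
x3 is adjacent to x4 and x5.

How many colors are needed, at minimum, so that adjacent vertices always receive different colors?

3

x1, x3, x4 form a triangle, so at least 3 colors are needed.
3 colors suffice: color 1 → {x3, x6}; color 2 → {x1, x5}; color 3 → {x2, x4}. Each edge has distinct colors on its endpoints.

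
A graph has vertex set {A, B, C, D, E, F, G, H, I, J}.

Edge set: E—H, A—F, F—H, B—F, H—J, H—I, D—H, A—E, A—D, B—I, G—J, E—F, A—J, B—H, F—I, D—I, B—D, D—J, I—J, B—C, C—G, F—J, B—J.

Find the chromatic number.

5

B, D, H, I, J are pairwise adjacent (a clique of size 5), so at least 5 colors are needed.
5 colors suffice: color 1 → {C, E, J}; color 2 → {A, B, G}; color 3 → {H}; color 4 → {D, F}; color 5 → {I}. Every edge joins two different colors.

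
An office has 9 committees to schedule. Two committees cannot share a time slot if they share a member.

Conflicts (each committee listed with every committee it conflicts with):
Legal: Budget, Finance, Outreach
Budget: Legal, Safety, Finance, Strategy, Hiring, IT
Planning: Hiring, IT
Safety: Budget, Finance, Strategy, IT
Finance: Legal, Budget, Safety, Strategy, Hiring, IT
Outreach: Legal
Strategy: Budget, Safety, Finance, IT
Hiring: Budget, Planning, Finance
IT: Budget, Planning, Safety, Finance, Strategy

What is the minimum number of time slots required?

Budget, Safety, Finance, Strategy, IT pairwise conflict, so at least 5 time slots are needed.
5 time slots suffice: time slot 1 → {Planning, Finance, Outreach}; time slot 2 → {Budget}; time slot 3 → {Legal, Hiring, IT}; time slot 4 → {Safety}; time slot 5 → {Strategy}. No two conflicting committees share a time slot.

5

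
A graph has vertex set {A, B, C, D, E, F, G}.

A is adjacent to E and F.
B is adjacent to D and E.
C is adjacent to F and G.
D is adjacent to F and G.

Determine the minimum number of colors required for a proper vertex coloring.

3

The cycle E-A-F-D-B-E has odd length 5, so it cannot be 2-colored; at least 3 colors are needed.
3 colors suffice: A=2, B=3, C=2, D=2, E=1, F=1, G=1. Each edge has distinct colors on its endpoints.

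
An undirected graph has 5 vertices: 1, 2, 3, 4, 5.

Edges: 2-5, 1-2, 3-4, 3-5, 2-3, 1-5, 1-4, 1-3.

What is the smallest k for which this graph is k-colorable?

1, 2, 3, 5 are pairwise adjacent (a clique of size 4), so at least 4 colors are needed.
4 colors suffice: color red → {1}; color blue → {3}; color green → {2, 4}; color yellow → {5}. Each edge has distinct colors on its endpoints.

4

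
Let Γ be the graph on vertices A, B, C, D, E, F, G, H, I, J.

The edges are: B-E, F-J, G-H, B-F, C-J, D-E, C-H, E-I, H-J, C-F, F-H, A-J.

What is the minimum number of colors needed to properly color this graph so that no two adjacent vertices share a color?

C, F, H, J are mutually adjacent (a clique of size 4), so at least 4 colors are needed.
4 colors suffice: color red → {A, E, H}; color blue → {D, F, G, I}; color green → {B, J}; color yellow → {C}. Every edge joins two different colors.

4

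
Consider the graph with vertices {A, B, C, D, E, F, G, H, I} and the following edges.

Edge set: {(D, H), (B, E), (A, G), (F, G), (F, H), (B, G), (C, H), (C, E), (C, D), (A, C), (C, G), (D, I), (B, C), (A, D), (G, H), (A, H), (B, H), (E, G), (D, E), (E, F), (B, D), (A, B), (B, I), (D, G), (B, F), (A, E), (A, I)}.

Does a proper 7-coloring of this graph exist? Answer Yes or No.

Yes

The chromatic number is 6. A, B, C, D, E, G are mutually adjacent (a clique of size 6), so at least 6 colors are needed.
6 colors suffice: color 1 → {B}; color 2 → {D, F}; color 3 → {A}; color 4 → {G, I}; color 5 → {C}; color 6 → {E, H}.
Since 7 ≥ 6, a proper 7-coloring certainly exists.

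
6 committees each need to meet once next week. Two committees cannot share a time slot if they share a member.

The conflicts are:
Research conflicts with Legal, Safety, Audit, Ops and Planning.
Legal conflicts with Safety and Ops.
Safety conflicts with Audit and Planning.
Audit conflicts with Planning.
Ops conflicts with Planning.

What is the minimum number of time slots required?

4

Research, Safety, Audit, Planning pairwise conflict, so at least 4 time slots are needed.
Using 4 time slots: Research=1, Legal=3, Safety=2, Audit=4, Ops=2, Planning=3. Each listed conflict is separated.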